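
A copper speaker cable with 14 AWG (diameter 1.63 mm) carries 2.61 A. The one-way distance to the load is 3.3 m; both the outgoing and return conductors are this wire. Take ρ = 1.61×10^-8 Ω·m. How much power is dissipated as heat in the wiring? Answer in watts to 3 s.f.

A = π(1.63/2 mm)² = π(8.1500e-04 m)² = 2.087e-06 m²
Total conductor length (both ways) L = 2 × 3.3 = 6.6 m
R = ρL/A = (1.61×10^-8)(6.6)/(2.087e-06) = 0.05092 Ω
P = I²R = (2.61)² × 0.05092 = 0.347 W

0.347 W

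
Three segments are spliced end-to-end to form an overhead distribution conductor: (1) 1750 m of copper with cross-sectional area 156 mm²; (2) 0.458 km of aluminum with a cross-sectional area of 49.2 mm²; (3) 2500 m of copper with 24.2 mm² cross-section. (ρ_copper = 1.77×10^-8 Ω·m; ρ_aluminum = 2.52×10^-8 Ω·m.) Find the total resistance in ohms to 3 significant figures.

Seg 1: A = 156 mm² = 1.560e-04 m²
R_1 = (1.77×10^-8)(1750)/(1.560e-04) = 0.1986 Ω
Seg 2: A = 49.2 mm² = 4.920e-05 m²
R_2 = (2.52×10^-8)(458)/(4.920e-05) = 0.2346 Ω
Seg 3: A = 24.2 mm² = 2.420e-05 m²
R_3 = (1.77×10^-8)(2500)/(2.420e-05) = 1.829 Ω
R_total = R_1 + R_2 + R_3 = 2.26 Ω

2.26 Ω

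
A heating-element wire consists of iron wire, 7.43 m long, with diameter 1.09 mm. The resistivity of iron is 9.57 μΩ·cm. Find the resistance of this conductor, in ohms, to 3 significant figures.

ρ = 9.57 μΩ·cm = 9.57×10^-8 Ω·m
A = π(d/2)² = π(5.4500e-04 m)² = 9.331e-07 m²
R = ρL/A = (9.57×10^-8)(7.43 m)/(9.331e-07 m²) = 0.762 Ω

0.762 Ω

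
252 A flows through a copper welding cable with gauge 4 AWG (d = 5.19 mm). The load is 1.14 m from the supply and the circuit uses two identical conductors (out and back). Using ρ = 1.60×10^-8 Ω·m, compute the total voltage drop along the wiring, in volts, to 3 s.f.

A = π(5.19/2 mm)² = π(2.5950e-03 m)² = 2.116e-05 m²
Total conductor length (both ways) L = 2 × 1.14 = 2.28 m
R = ρL/A = (1.60×10^-8)(2.28)/(2.116e-05) = 0.001724 Ω
V = IR = 252 × 0.001724 = 0.435 V

0.435 V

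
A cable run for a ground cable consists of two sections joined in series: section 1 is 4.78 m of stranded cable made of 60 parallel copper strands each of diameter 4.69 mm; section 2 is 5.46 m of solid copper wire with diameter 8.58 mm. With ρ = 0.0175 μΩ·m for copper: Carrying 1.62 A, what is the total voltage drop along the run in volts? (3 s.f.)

0.00281 V

ρ = 0.0175 μΩ·m = 1.75×10^-8 Ω·m
Section 1: A_strand = π(2.3450e-03)² = 1.728e-05 m²; R₁ = ρL/(N·A_s) = (1.75×10^-8)(4.78)/(60×1.728e-05) = 8.070×10^-5 Ω
Section 2: A = π(d/2)² = π(4.2900e-03 m)² = 5.782e-05 m²
R₂ = (1.75×10^-8)(5.46)/(5.782e-05) = 0.001653 Ω
R = R₁ + R₂ = 0.001733 Ω
V = IR = 1.62 × 0.001733 = 0.00281 V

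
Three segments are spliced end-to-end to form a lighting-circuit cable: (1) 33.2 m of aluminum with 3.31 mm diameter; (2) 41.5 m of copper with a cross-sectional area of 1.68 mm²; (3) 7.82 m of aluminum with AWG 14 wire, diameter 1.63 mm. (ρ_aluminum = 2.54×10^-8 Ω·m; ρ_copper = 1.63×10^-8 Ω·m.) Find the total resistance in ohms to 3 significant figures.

0.596 Ω

Seg 1: A = π(d/2)² = π(1.6550e-03 m)² = 8.605e-06 m²
R_1 = (2.54×10^-8)(33.2)/(8.605e-06) = 0.098 Ω
Seg 2: A = 1.68 mm² = 1.680e-06 m²
R_2 = (1.63×10^-8)(41.5)/(1.680e-06) = 0.4026 Ω
Seg 3: A = π(1.63/2 mm)² = π(8.1500e-04 m)² = 2.087e-06 m²
R_3 = (2.54×10^-8)(7.82)/(2.087e-06) = 0.09519 Ω
R_total = R_1 + R_2 + R_3 = 0.596 Ω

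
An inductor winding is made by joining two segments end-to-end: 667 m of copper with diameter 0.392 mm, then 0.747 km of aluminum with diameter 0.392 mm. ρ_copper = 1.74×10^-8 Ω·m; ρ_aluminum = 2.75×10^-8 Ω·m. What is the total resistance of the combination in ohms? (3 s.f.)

Segment 1: A = π(d/2)² = π(1.9600e-04 m)² = 1.207e-07 m²
R₁ = ρL/A = (1.74×10^-8)(667)/(1.207e-07) = 96.16 Ω
R₂ = (2.75×10^-8)(747)/(1.207e-07) = 170.2 Ω
R = R₁ + R₂ = 266 Ω

266 Ω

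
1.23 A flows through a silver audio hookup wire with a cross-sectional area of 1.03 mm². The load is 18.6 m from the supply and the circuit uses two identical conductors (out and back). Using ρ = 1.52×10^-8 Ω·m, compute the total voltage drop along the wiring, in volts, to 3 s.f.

0.675 V

A = 1.03 mm² = 1.030e-06 m²
Total conductor length (both ways) L = 2 × 18.6 = 37.2 m
R = ρL/A = (1.52×10^-8)(37.2)/(1.030e-06) = 0.549 Ω
V = IR = 1.23 × 0.549 = 0.675 V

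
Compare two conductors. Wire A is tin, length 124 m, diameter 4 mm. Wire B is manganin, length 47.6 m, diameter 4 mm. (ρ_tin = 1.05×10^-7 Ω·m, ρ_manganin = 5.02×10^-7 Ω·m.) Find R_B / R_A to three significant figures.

R ∝ ρL/d², so R_B/R_A = (ρ_B/ρ_A) × (L_B/L_A)
= (5.02×10^-7/1.05×10^-7) × (47.6/124) = 1.84

1.84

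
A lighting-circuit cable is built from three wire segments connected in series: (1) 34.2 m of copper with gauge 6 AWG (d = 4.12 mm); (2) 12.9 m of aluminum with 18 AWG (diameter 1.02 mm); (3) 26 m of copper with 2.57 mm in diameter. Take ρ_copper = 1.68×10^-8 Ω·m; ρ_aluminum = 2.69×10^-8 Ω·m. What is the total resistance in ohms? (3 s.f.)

Seg 1: A = π(4.12/2 mm)² = π(2.0600e-03 m)² = 1.333e-05 m²
R_1 = (1.68×10^-8)(34.2)/(1.333e-05) = 0.0431 Ω
Seg 2: A = π(1.02/2 mm)² = π(5.1000e-04 m)² = 8.171e-07 m²
R_2 = (2.69×10^-8)(12.9)/(8.171e-07) = 0.4247 Ω
Seg 3: A = π(d/2)² = π(1.2850e-03 m)² = 5.187e-06 m²
R_3 = (1.68×10^-8)(26)/(5.187e-06) = 0.0842 Ω
R_total = R_1 + R_2 + R_3 = 0.552 Ω

0.552 Ω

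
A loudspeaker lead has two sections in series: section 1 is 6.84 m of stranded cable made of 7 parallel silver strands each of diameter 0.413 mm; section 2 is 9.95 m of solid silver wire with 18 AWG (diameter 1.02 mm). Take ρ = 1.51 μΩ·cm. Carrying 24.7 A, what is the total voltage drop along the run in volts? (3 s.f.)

7.26 V

ρ = 1.51 μΩ·cm = 1.51×10^-8 Ω·m
Section 1: A_strand = π(2.0650e-04)² = 1.340e-07 m²; R₁ = ρL/(N·A_s) = (1.51×10^-8)(6.84)/(7×1.340e-07) = 0.1101 Ω
Section 2: A = π(1.02/2 mm)² = π(5.1000e-04 m)² = 8.171e-07 m²
R₂ = (1.51×10^-8)(9.95)/(8.171e-07) = 0.1839 Ω
R = R₁ + R₂ = 0.294 Ω
V = IR = 24.7 × 0.294 = 7.26 V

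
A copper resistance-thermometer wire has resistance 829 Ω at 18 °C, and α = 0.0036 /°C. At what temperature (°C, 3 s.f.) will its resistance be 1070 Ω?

R = R₀(1 + α(T − T₀)) ⇒ T = T₀ + (R/R₀ − 1)/α
T = 18 + (1070/829 − 1)/0.0036 = 18 + (0.2907)/0.0036 = 98.8 °C

98.8 °C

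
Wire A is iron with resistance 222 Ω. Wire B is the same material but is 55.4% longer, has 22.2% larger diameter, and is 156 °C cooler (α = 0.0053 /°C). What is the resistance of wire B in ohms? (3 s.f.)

40.0 Ω

R ∝ ρL/d² with ρ ∝ (1+αΔT), so R_B/R_A = (1 + 55.4/100) × (1 + 22.2/100)⁻² × (1 − 0.0053×156)
= 1.554 × 0.6697 × 0.1732 = 0.1802
R_B = 0.1802 × 222 = 40.0 Ω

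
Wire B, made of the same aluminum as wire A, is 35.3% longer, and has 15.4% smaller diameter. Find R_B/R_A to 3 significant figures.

R ∝ L/d², so R_B/R_A = (1 + 35.3/100) × (1 − 15.4/100)⁻²
= 1.353 × 1.397 = 1.89

1.89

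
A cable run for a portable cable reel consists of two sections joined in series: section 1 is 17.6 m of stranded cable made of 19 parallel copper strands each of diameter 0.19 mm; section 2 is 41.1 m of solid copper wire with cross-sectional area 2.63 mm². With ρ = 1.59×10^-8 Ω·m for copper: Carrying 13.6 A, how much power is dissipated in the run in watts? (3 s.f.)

142 W

Section 1: A_strand = π(9.5000e-05)² = 2.835e-08 m²; R₁ = ρL/(N·A_s) = (1.59×10^-8)(17.6)/(19×2.835e-08) = 0.5195 Ω
Section 2: A = 2.63 mm² = 2.630e-06 m²
R₂ = (1.59×10^-8)(41.1)/(2.630e-06) = 0.2485 Ω
R = R₁ + R₂ = 0.7679 Ω
P = I²R = (13.6)² × 0.7679 = 142 W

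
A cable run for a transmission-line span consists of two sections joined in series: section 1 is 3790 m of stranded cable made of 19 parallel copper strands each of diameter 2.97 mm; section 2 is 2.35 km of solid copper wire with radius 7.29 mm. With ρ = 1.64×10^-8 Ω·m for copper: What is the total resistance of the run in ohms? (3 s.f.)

Section 1: A_strand = π(1.4850e-03)² = 6.928e-06 m²; R₁ = ρL/(N·A_s) = (1.64×10^-8)(3790)/(19×6.928e-06) = 0.4722 Ω
Section 2: A = πr² = π(7.2900e-03 m)² = 1.670e-04 m²
R₂ = (1.64×10^-8)(2350)/(1.670e-04) = 0.2308 Ω
R = R₁ + R₂ = 0.703 Ω

0.703 Ω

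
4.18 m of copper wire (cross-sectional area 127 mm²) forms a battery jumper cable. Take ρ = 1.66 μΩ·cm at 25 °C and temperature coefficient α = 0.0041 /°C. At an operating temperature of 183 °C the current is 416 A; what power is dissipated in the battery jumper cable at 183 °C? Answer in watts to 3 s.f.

ρ = 1.66 μΩ·cm = 1.66×10^-8 Ω·m
A = 127 mm² = 1.270e-04 m²
R₍25₎ = ρL/A = (1.66×10^-8)(4.18)/(1.270e-04) = 5.464×10^-4 Ω
R₍183₎ = R₍25₎(1 + αΔT) = 5.464×10^-4 × (1 + 0.0041×158) = 9.003×10^-4 Ω
P = I²R = (416)² × 9.003×10^-4 = 156 W

156 W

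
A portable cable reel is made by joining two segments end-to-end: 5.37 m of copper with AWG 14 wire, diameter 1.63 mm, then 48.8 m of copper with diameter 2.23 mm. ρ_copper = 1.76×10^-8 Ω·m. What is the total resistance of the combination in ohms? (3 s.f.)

Segment 1: A = π(1.63/2 mm)² = π(8.1500e-04 m)² = 2.087e-06 m²
R₁ = ρL/A = (1.76×10^-8)(5.37)/(2.087e-06) = 0.04529 Ω
Segment 2: A = π(d/2)² = π(1.1150e-03 m)² = 3.906e-06 m²
R₂ = (1.76×10^-8)(48.8)/(3.906e-06) = 0.2199 Ω
R = R₁ + R₂ = 0.265 Ω

0.265 Ω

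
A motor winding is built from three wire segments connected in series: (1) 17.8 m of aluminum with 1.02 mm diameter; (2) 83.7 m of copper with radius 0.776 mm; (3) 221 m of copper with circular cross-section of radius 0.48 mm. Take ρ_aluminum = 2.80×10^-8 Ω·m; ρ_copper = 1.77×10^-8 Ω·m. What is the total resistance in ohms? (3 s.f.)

Seg 1: A = π(d/2)² = π(5.1000e-04 m)² = 8.171e-07 m²
R_1 = (2.80×10^-8)(17.8)/(8.171e-07) = 0.6099 Ω
Seg 2: A = πr² = π(7.7600e-04 m)² = 1.892e-06 m²
R_2 = (1.77×10^-8)(83.7)/(1.892e-06) = 0.7831 Ω
Seg 3: A = πr² = π(4.8000e-04 m)² = 7.238e-07 m²
R_3 = (1.77×10^-8)(221)/(7.238e-07) = 5.404 Ω
R_total = R_1 + R_2 + R_3 = 6.80 Ω

6.80 Ω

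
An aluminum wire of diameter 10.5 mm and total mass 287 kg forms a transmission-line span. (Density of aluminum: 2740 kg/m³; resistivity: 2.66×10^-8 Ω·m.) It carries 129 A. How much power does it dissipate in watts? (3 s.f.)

A = π(d/2)² = π(5.2500e-03 m)² = 8.6590e-05 m²
L = m/(density·A) = 287/(2740×8.6590e-05) = 1210 m
R = ρL/A = (2.66×10^-8)(1210)/(8.6590e-05) = 0.3716 Ω
P = I²R = (129)² × 0.3716 = 6180 W

6180 W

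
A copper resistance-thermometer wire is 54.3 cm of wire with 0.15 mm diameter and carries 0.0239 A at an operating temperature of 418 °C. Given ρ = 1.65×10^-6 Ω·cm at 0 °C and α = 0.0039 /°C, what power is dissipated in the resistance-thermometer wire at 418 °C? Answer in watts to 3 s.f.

ρ = 1.65×10^-6 Ω·cm = 1.65×10^-8 Ω·m
A = π(d/2)² = π(7.5000e-05 m)² = 1.767e-08 m²
R₍0₎ = ρL/A = (1.65×10^-8)(0.543)/(1.767e-08) = 0.507 Ω
R₍418₎ = R₍0₎(1 + αΔT) = 0.507 × (1 + 0.0039×418) = 1.334 Ω
P = I²R = (0.0239)² × 1.334 = 7.62×10^-4 W

7.62×10^-4 W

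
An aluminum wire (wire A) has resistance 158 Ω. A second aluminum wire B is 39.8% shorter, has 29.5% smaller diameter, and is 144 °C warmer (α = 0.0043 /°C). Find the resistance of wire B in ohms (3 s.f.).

R ∝ ρL/d² with ρ ∝ (1+αΔT), so R_B/R_A = (1 − 39.8/100) × (1 − 29.5/100)⁻² × (1 + 0.0043×144)
= 0.602 × 2.012 × 1.619 = 1.961
R_B = 1.961 × 158 = 310 Ω

310 Ω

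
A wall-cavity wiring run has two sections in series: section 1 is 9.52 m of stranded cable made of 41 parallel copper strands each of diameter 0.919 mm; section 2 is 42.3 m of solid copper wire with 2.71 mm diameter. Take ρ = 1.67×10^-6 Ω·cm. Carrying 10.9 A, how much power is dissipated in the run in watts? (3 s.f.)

ρ = 1.67×10^-6 Ω·cm = 1.67×10^-8 Ω·m
Section 1: A_strand = π(4.5950e-04)² = 6.633e-07 m²; R₁ = ρL/(N·A_s) = (1.67×10^-8)(9.52)/(41×6.633e-07) = 0.005846 Ω
Section 2: A = π(d/2)² = π(1.3550e-03 m)² = 5.768e-06 m²
R₂ = (1.67×10^-8)(42.3)/(5.768e-06) = 0.1225 Ω
R = R₁ + R₂ = 0.1283 Ω
P = I²R = (10.9)² × 0.1283 = 15.2 W

15.2 W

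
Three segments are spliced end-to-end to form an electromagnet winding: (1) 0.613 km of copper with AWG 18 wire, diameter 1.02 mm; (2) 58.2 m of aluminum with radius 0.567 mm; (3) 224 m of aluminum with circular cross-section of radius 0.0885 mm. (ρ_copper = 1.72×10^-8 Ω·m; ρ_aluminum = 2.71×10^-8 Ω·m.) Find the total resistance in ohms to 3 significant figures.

261 Ω

Seg 1: A = π(1.02/2 mm)² = π(5.1000e-04 m)² = 8.171e-07 m²
R_1 = (1.72×10^-8)(613)/(8.171e-07) = 12.9 Ω
Seg 2: A = πr² = π(5.6700e-04 m)² = 1.010e-06 m²
R_2 = (2.71×10^-8)(58.2)/(1.010e-06) = 1.562 Ω
Seg 3: A = πr² = π(8.8500e-05 m)² = 2.461e-08 m²
R_3 = (2.71×10^-8)(224)/(2.461e-08) = 246.7 Ω
R_total = R_1 + R_2 + R_3 = 261 Ω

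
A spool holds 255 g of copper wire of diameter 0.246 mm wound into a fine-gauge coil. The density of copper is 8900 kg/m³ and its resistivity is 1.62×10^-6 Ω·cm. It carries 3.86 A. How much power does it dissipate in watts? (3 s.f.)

ρ = 1.62×10^-6 Ω·cm = 1.62×10^-8 Ω·m
A = π(d/2)² = π(1.2300e-04 m)² = 4.7529e-08 m²
L = m/(density·A) = 0.255/(8900×4.7529e-08) = 602.8 m
R = ρL/A = (1.62×10^-8)(602.8)/(4.7529e-08) = 205.5 Ω
P = I²R = (3.86)² × 205.5 = 3060 W

3060 W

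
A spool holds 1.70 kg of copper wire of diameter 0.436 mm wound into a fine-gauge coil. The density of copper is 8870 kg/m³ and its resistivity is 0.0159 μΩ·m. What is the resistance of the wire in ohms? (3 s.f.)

137 Ω

ρ = 0.0159 μΩ·m = 1.59×10^-8 Ω·m
A = π(d/2)² = π(2.1800e-04 m)² = 1.4930e-07 m²
L = m/(density·A) = 1.7/(8870×1.4930e-07) = 1284 m
R = ρL/A = (1.59×10^-8)(1284)/(1.4930e-07) = 137 Ω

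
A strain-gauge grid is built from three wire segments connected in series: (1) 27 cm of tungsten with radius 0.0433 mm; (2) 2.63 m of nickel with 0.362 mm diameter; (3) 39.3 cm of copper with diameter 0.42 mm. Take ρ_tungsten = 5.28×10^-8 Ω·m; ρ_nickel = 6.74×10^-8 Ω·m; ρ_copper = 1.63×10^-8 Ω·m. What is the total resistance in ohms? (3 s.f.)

4.19 Ω

Seg 1: A = πr² = π(4.3300e-05 m)² = 5.890e-09 m²
R_1 = (5.28×10^-8)(0.27)/(5.890e-09) = 2.42 Ω
Seg 2: A = π(d/2)² = π(1.8100e-04 m)² = 1.029e-07 m²
R_2 = (6.74×10^-8)(2.63)/(1.029e-07) = 1.722 Ω
Seg 3: A = π(d/2)² = π(2.1000e-04 m)² = 1.385e-07 m²
R_3 = (1.63×10^-8)(0.393)/(1.385e-07) = 0.04624 Ω
R_total = R_1 + R_2 + R_3 = 4.19 Ω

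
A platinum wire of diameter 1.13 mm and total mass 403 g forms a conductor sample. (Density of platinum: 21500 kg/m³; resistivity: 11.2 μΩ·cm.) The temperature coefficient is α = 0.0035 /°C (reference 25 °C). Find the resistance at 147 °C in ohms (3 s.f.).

2.98 Ω

ρ = 11.2 μΩ·cm = 1.12×10^-7 Ω·m
A = π(d/2)² = π(5.6500e-04 m)² = 1.0029e-06 m²
L = m/(density·A) = 0.403/(21500×1.0029e-06) = 18.69 m
R = ρL/A = (1.12×10^-7)(18.69)/(1.0029e-06) = 2.087 Ω
R(147 °C) = 2.087 × (1 + 0.0035×122) = 2.98 Ω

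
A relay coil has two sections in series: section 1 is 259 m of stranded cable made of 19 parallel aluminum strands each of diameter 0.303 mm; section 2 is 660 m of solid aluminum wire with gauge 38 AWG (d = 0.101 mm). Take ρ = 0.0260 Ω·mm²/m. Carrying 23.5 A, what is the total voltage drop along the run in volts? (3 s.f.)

50400 V

ρ = 0.0260 Ω·mm²/m = 2.60×10^-8 Ω·m
Section 1: A_strand = π(1.5150e-04)² = 7.211e-08 m²; R₁ = ρL/(N·A_s) = (2.60×10^-8)(259)/(19×7.211e-08) = 4.915 Ω
Section 2: A = π(0.101/2 mm)² = π(5.0500e-05 m)² = 8.012e-09 m²
R₂ = (2.60×10^-8)(660)/(8.012e-09) = 2142 Ω
R = R₁ + R₂ = 2147 Ω
V = IR = 23.5 × 2147 = 50400 V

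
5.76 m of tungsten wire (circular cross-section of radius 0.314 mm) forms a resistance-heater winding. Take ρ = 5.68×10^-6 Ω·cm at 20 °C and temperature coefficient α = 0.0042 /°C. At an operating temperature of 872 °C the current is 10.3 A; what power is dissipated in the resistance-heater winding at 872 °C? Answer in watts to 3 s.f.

ρ = 5.68×10^-6 Ω·cm = 5.68×10^-8 Ω·m
A = πr² = π(3.1400e-04 m)² = 3.097e-07 m²
R₍20₎ = ρL/A = (5.68×10^-8)(5.76)/(3.097e-07) = 1.056 Ω
R₍872₎ = R₍20₎(1 + αΔT) = 1.056 × (1 + 0.0042×852) = 4.836 Ω
P = I²R = (10.3)² × 4.836 = 513 W

513 W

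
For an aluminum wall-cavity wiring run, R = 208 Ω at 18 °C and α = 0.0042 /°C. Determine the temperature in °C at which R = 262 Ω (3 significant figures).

79.8 °C

R = R₀(1 + α(T − T₀)) ⇒ T = T₀ + (R/R₀ − 1)/α
T = 18 + (262/208 − 1)/0.0042 = 18 + (0.2596)/0.0042 = 79.8 °C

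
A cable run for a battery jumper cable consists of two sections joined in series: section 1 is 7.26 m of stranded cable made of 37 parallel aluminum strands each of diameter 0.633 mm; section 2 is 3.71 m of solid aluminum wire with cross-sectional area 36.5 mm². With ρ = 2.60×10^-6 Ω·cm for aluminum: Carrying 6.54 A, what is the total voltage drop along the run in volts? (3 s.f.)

0.123 V

ρ = 2.60×10^-6 Ω·cm = 2.60×10^-8 Ω·m
Section 1: A_strand = π(3.1650e-04)² = 3.147e-07 m²; R₁ = ρL/(N·A_s) = (2.60×10^-8)(7.26)/(37×3.147e-07) = 0.01621 Ω
Section 2: A = 36.5 mm² = 3.650e-05 m²
R₂ = (2.60×10^-8)(3.71)/(3.650e-05) = 0.002643 Ω
R = R₁ + R₂ = 0.01885 Ω
V = IR = 6.54 × 0.01885 = 0.123 V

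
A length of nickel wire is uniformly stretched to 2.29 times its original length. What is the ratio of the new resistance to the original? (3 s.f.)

Volume constant ⇒ A' = A/k with k = 2.29. R' = ρ(kL)/(A/k) = k²R.
Factor = 5.24

5.24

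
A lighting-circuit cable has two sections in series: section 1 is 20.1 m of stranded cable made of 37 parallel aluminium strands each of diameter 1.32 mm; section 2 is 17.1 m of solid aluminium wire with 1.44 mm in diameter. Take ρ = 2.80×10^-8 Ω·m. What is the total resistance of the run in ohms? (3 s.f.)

Section 1: A_strand = π(6.6000e-04)² = 1.368e-06 m²; R₁ = ρL/(N·A_s) = (2.80×10^-8)(20.1)/(37×1.368e-06) = 0.01112 Ω
Section 2: A = π(d/2)² = π(7.2000e-04 m)² = 1.629e-06 m²
R₂ = (2.80×10^-8)(17.1)/(1.629e-06) = 0.294 Ω
R = R₁ + R₂ = 0.305 Ω

0.305 Ω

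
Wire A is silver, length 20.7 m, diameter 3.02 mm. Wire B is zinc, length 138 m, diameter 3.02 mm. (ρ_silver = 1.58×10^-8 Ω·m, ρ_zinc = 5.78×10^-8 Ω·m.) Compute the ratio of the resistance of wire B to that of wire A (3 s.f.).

24.4

R ∝ ρL/d², so R_B/R_A = (ρ_B/ρ_A) × (L_B/L_A)
= (5.78×10^-8/1.58×10^-8) × (138/20.7) = 24.4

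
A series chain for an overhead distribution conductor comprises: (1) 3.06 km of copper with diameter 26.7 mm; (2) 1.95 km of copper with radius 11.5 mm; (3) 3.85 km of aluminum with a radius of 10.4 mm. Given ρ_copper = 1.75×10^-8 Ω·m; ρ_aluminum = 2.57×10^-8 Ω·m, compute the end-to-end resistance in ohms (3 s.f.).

0.469 Ω

Seg 1: A = π(d/2)² = π(1.3350e-02 m)² = 5.599e-04 m²
R_1 = (1.75×10^-8)(3060)/(5.599e-04) = 0.09564 Ω
Seg 2: A = πr² = π(1.1500e-02 m)² = 4.155e-04 m²
R_2 = (1.75×10^-8)(1950)/(4.155e-04) = 0.08213 Ω
Seg 3: A = πr² = π(1.0400e-02 m)² = 3.398e-04 m²
R_3 = (2.57×10^-8)(3850)/(3.398e-04) = 0.2912 Ω
R_total = R_1 + R_2 + R_3 = 0.469 Ω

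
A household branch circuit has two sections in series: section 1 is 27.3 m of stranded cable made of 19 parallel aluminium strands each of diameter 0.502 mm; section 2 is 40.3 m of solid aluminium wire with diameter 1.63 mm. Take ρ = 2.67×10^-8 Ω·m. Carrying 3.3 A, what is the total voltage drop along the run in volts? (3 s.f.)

2.34 V

Section 1: A_strand = π(2.5100e-04)² = 1.979e-07 m²; R₁ = ρL/(N·A_s) = (2.67×10^-8)(27.3)/(19×1.979e-07) = 0.1938 Ω
Section 2: A = π(d/2)² = π(8.1500e-04 m)² = 2.087e-06 m²
R₂ = (2.67×10^-8)(40.3)/(2.087e-06) = 0.5156 Ω
R = R₁ + R₂ = 0.7095 Ω
V = IR = 3.3 × 0.7095 = 2.34 V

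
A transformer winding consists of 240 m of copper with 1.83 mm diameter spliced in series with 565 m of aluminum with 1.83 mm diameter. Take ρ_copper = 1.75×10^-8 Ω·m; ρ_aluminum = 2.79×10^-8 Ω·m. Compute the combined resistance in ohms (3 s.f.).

Segment 1: A = π(d/2)² = π(9.1500e-04 m)² = 2.630e-06 m²
R₁ = ρL/A = (1.75×10^-8)(240)/(2.630e-06) = 1.597 Ω
R₂ = (2.79×10^-8)(565)/(2.630e-06) = 5.993 Ω
R = R₁ + R₂ = 7.59 Ω

7.59 Ω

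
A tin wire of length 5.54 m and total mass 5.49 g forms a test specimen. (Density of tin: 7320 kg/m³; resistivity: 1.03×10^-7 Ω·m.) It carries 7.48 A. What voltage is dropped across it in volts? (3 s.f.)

31.5 V

A = m/(density·L) = 0.00549/(7320×5.54) = 1.3538e-07 m²
R = ρL/A = (1.03×10^-7)(5.54)/(1.3538e-07) = 4.215 Ω
V = IR = 7.48 × 4.215 = 31.5 V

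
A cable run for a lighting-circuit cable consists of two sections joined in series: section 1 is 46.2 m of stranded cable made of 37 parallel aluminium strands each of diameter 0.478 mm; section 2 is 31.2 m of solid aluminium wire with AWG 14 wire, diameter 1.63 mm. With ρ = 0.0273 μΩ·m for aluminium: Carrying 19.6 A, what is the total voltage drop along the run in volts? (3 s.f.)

ρ = 0.0273 μΩ·m = 2.73×10^-8 Ω·m
Section 1: A_strand = π(2.3900e-04)² = 1.795e-07 m²; R₁ = ρL/(N·A_s) = (2.73×10^-8)(46.2)/(37×1.795e-07) = 0.19 Ω
Section 2: A = π(1.63/2 mm)² = π(8.1500e-04 m)² = 2.087e-06 m²
R₂ = (2.73×10^-8)(31.2)/(2.087e-06) = 0.4082 Ω
R = R₁ + R₂ = 0.5981 Ω
V = IR = 19.6 × 0.5981 = 11.7 V

11.7 V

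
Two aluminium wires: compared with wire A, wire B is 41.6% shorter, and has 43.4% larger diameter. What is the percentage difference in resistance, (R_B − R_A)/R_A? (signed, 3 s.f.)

R ∝ L/d², so R_B/R_A = (1 − 41.6/100) × (1 + 43.4/100)⁻²
= 0.584 × 0.4863 = 0.284
(R_B − R_A)/R_A = 0.284 − 1 = -71.6%

-71.6%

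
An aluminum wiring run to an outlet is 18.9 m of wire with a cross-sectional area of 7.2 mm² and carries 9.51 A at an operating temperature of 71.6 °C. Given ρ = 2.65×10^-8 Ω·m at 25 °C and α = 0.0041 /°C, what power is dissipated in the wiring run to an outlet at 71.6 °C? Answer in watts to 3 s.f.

7.49 W

A = 7.2 mm² = 7.200e-06 m²
R₍25₎ = ρL/A = (2.65×10^-8)(18.9)/(7.200e-06) = 0.06956 Ω
R₍71.6₎ = R₍25₎(1 + αΔT) = 0.06956 × (1 + 0.0041×46.6) = 0.08285 Ω
P = I²R = (9.51)² × 0.08285 = 7.49 W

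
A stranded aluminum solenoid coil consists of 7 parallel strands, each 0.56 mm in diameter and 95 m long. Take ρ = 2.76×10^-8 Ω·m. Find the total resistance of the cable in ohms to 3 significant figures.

A_strand = π(2.8000e-04 m)² = 2.463e-07 m²
R_strand = ρL/A = (2.76×10^-8)(95)/(2.463e-07) = 10.65 Ω
R_total = R_strand/N = 10.65/7 = 1.52 Ω

1.52 Ω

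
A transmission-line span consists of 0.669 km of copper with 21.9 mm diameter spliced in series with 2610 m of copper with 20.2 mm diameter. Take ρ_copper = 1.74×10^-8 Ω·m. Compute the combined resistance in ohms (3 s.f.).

0.173 Ω

Segment 1: A = π(d/2)² = π(1.0950e-02 m)² = 3.767e-04 m²
R₁ = ρL/A = (1.74×10^-8)(669)/(3.767e-04) = 0.0309 Ω
Segment 2: A = π(d/2)² = π(1.0100e-02 m)² = 3.205e-04 m²
R₂ = (1.74×10^-8)(2610)/(3.205e-04) = 0.1417 Ω
R = R₁ + R₂ = 0.173 Ω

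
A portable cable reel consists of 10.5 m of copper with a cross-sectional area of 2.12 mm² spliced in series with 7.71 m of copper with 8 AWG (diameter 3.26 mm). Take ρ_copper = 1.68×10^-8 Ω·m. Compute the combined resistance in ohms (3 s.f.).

Segment 1: A = 2.12 mm² = 2.120e-06 m²
R₁ = ρL/A = (1.68×10^-8)(10.5)/(2.120e-06) = 0.08321 Ω
Segment 2: A = π(3.26/2 mm)² = π(1.6300e-03 m)² = 8.347e-06 m²
R₂ = (1.68×10^-8)(7.71)/(8.347e-06) = 0.01552 Ω
R = R₁ + R₂ = 0.0987 Ω

0.0987 Ω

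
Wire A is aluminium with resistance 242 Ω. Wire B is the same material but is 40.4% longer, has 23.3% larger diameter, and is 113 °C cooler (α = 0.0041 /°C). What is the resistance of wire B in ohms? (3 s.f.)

120 Ω

R ∝ ρL/d² with ρ ∝ (1+αΔT), so R_B/R_A = (1 + 40.4/100) × (1 + 23.3/100)⁻² × (1 − 0.0041×113)
= 1.404 × 0.6578 × 0.5367 = 0.4956
R_B = 0.4956 × 242 = 120 Ω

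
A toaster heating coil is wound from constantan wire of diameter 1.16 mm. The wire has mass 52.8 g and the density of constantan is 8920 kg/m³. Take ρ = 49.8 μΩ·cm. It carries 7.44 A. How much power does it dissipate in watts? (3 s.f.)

ρ = 49.8 μΩ·cm = 4.98×10^-7 Ω·m
A = π(d/2)² = π(5.8000e-04 m)² = 1.0568e-06 m²
L = m/(density·A) = 0.0528/(8920×1.0568e-06) = 5.601 m
R = ρL/A = (4.98×10^-7)(5.601)/(1.0568e-06) = 2.639 Ω
P = I²R = (7.44)² × 2.639 = 146 W

146 W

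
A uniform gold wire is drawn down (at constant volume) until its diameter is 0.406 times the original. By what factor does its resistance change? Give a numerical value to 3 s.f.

Volume constant ⇒ L' = L/r² with r = 0.406. R' = ρL'/A' = ρ(L/r²)/(πr²d₀²/4) = R/r⁴.
Factor = 36.8

36.8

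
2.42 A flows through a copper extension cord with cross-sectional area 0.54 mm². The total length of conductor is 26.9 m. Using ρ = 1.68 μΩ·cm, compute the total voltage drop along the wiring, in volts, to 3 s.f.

ρ = 1.68 μΩ·cm = 1.68×10^-8 Ω·m
A = 0.54 mm² = 5.400e-07 m²
R = ρL/A = (1.68×10^-8)(26.9)/(5.400e-07) = 0.8369 Ω
V = IR = 2.42 × 0.8369 = 2.03 V

2.03 V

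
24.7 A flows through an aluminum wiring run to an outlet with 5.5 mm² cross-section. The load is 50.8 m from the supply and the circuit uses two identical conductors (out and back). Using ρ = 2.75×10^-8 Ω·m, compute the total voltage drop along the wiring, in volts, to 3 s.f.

A = 5.5 mm² = 5.500e-06 m²
Total conductor length (both ways) L = 2 × 50.8 = 101.6 m
R = ρL/A = (2.75×10^-8)(101.6)/(5.500e-06) = 0.508 Ω
V = IR = 24.7 × 0.508 = 12.5 V

12.5 V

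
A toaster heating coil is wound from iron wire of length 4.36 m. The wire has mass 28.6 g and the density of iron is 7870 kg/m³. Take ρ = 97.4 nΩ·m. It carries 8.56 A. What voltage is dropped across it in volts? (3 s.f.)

ρ = 97.4 nΩ·m = 9.74×10^-8 Ω·m
A = m/(density·L) = 0.0286/(7870×4.36) = 8.3350e-07 m²
R = ρL/A = (9.74×10^-8)(4.36)/(8.3350e-07) = 0.5095 Ω
V = IR = 8.56 × 0.5095 = 4.36 V

4.36 V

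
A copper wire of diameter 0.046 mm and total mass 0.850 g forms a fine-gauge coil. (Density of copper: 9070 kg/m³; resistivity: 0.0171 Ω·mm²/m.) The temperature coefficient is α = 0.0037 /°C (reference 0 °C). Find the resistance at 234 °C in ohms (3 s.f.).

ρ = 0.0171 Ω·mm²/m = 1.71×10^-8 Ω·m
A = π(d/2)² = π(2.3000e-05 m)² = 1.6619e-09 m²
L = m/(density·A) = 8.500×10^-4/(9070×1.6619e-09) = 56.39 m
R = ρL/A = (1.71×10^-8)(56.39)/(1.6619e-09) = 580.2 Ω
R(234 °C) = 580.2 × (1 + 0.0037×234) = 1080 Ω

1080 Ω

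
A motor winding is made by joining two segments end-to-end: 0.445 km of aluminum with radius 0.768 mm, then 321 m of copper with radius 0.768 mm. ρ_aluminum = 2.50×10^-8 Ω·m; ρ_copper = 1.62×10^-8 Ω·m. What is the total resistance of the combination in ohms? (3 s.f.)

8.81 Ω

Segment 1: A = πr² = π(7.6800e-04 m)² = 1.853e-06 m²
R₁ = ρL/A = (2.50×10^-8)(445)/(1.853e-06) = 6.004 Ω
R₂ = (1.62×10^-8)(321)/(1.853e-06) = 2.806 Ω
R = R₁ + R₂ = 8.81 Ω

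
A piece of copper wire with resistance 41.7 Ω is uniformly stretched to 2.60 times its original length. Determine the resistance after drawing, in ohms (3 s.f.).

282 Ω

Volume constant ⇒ A' = A/k with k = 2.6. R' = ρ(kL)/(A/k) = k²R.
R' = 6.76 × 41.7 = 282 Ω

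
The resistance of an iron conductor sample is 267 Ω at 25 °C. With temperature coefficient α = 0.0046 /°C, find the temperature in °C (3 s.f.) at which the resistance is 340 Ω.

84.4 °C

R = R₀(1 + α(T − T₀)) ⇒ T = T₀ + (R/R₀ − 1)/α
T = 25 + (340/267 − 1)/0.0046 = 25 + (0.2734)/0.0046 = 84.4 °C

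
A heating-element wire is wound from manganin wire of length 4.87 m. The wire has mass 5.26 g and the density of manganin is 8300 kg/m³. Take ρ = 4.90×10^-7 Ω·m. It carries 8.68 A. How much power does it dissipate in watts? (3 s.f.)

A = m/(density·L) = 0.00526/(8300×4.87) = 1.3013e-07 m²
R = ρL/A = (4.90×10^-7)(4.87)/(1.3013e-07) = 18.34 Ω
P = I²R = (8.68)² × 18.34 = 1380 W

1380 W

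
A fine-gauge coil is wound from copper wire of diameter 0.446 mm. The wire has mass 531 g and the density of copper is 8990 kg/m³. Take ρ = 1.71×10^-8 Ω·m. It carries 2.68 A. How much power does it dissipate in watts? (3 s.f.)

A = π(d/2)² = π(2.2300e-04 m)² = 1.5623e-07 m²
L = m/(density·A) = 0.531/(8990×1.5623e-07) = 378.1 m
R = ρL/A = (1.71×10^-8)(378.1)/(1.5623e-07) = 41.38 Ω
P = I²R = (2.68)² × 41.38 = 297 W

297 W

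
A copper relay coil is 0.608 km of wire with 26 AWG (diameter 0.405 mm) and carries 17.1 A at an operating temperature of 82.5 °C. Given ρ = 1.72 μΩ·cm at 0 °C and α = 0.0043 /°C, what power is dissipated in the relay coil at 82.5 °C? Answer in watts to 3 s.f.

ρ = 1.72 μΩ·cm = 1.72×10^-8 Ω·m
A = π(0.405/2 mm)² = π(2.0250e-04 m)² = 1.288e-07 m²
R₍0₎ = ρL/A = (1.72×10^-8)(608)/(1.288e-07) = 81.18 Ω
R₍82.5₎ = R₍0₎(1 + αΔT) = 81.18 × (1 + 0.0043×82.5) = 110 Ω
P = I²R = (17.1)² × 110 = 32200 W

32200 W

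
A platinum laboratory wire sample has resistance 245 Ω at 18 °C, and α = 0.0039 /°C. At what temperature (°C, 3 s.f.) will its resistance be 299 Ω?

74.5 °C

R = R₀(1 + α(T − T₀)) ⇒ T = T₀ + (R/R₀ − 1)/α
T = 18 + (299/245 − 1)/0.0039 = 18 + (0.2204)/0.0039 = 74.5 °C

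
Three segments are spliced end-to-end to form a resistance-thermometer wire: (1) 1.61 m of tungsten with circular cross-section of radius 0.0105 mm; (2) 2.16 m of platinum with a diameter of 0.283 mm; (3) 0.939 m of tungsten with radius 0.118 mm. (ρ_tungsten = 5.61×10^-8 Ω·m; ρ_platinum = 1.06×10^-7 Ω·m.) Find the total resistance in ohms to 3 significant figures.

266 Ω

Seg 1: A = πr² = π(1.0500e-05 m)² = 3.464e-10 m²
R_1 = (5.61×10^-8)(1.61)/(3.464e-10) = 260.8 Ω
Seg 2: A = π(d/2)² = π(1.4150e-04 m)² = 6.290e-08 m²
R_2 = (1.06×10^-7)(2.16)/(6.290e-08) = 3.64 Ω
Seg 3: A = πr² = π(1.1800e-04 m)² = 4.374e-08 m²
R_3 = (5.61×10^-8)(0.939)/(4.374e-08) = 1.204 Ω
R_total = R_1 + R_2 + R_3 = 266 Ω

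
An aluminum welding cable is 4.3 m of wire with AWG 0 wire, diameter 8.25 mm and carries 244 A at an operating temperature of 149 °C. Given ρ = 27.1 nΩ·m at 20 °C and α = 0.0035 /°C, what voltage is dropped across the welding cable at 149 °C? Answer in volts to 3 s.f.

ρ = 27.1 nΩ·m = 2.71×10^-8 Ω·m
A = π(8.25/2 mm)² = π(4.1250e-03 m)² = 5.346e-05 m²
R₍20₎ = ρL/A = (2.71×10^-8)(4.3)/(5.346e-05) = 0.00218 Ω
R₍149₎ = R₍20₎(1 + αΔT) = 0.00218 × (1 + 0.0035×129) = 0.003164 Ω
V = IR = 244 × 0.003164 = 0.772 V

0.772 V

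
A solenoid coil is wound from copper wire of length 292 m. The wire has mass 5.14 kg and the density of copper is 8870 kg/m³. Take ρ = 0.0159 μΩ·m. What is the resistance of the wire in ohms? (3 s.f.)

ρ = 0.0159 μΩ·m = 1.59×10^-8 Ω·m
A = m/(density·L) = 5.14/(8870×292) = 1.9845e-06 m²
R = ρL/A = (1.59×10^-8)(292)/(1.9845e-06) = 2.34 Ω

2.34 Ω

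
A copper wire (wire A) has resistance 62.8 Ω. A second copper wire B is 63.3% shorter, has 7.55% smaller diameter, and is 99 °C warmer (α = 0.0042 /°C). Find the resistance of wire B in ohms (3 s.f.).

38.2 Ω

R ∝ ρL/d² with ρ ∝ (1+αΔT), so R_B/R_A = (1 − 63.3/100) × (1 − 7.55/100)⁻² × (1 + 0.0042×99)
= 0.367 × 1.17 × 1.416 = 0.6079
R_B = 0.6079 × 62.8 = 38.2 Ω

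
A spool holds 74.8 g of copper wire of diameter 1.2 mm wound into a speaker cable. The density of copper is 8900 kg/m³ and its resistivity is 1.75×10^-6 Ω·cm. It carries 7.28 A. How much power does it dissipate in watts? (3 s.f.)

6.09 W

ρ = 1.75×10^-6 Ω·cm = 1.75×10^-8 Ω·m
A = π(d/2)² = π(6.0000e-04 m)² = 1.1310e-06 m²
L = m/(density·A) = 0.0748/(8900×1.1310e-06) = 7.431 m
R = ρL/A = (1.75×10^-8)(7.431)/(1.1310e-06) = 0.115 Ω
P = I²R = (7.28)² × 0.115 = 6.09 W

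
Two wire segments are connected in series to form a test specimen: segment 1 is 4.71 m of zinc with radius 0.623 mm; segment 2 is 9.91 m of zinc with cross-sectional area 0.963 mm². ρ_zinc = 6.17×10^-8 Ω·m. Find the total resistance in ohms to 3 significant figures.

Segment 1: A = πr² = π(6.2300e-04 m)² = 1.219e-06 m²
R₁ = ρL/A = (6.17×10^-8)(4.71)/(1.219e-06) = 0.2383 Ω
Segment 2: A = 0.963 mm² = 9.630e-07 m²
R₂ = (6.17×10^-8)(9.91)/(9.630e-07) = 0.6349 Ω
R = R₁ + R₂ = 0.873 Ω

0.873 Ω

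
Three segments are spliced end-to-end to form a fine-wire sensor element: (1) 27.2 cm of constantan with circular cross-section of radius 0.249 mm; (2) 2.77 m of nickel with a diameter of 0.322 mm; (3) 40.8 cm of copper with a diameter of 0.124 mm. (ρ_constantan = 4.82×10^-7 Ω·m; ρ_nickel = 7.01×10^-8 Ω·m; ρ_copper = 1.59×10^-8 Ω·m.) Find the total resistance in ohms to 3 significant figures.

3.59 Ω

Seg 1: A = πr² = π(2.4900e-04 m)² = 1.948e-07 m²
R_1 = (4.82×10^-7)(0.272)/(1.948e-07) = 0.6731 Ω
Seg 2: A = π(d/2)² = π(1.6100e-04 m)² = 8.143e-08 m²
R_2 = (7.01×10^-8)(2.77)/(8.143e-08) = 2.384 Ω
Seg 3: A = π(d/2)² = π(6.2000e-05 m)² = 1.208e-08 m²
R_3 = (1.59×10^-8)(0.408)/(1.208e-08) = 0.5372 Ω
R_total = R_1 + R_2 + R_3 = 3.59 Ω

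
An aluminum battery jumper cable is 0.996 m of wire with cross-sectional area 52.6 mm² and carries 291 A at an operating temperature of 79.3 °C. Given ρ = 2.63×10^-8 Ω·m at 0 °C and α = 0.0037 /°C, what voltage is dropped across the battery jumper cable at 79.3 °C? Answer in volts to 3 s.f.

A = 52.6 mm² = 5.260e-05 m²
R₍0₎ = ρL/A = (2.63×10^-8)(0.996)/(5.260e-05) = 4.980×10^-4 Ω
R₍79.3₎ = R₍0₎(1 + αΔT) = 4.980×10^-4 × (1 + 0.0037×79.3) = 6.441×10^-4 Ω
V = IR = 291 × 6.441×10^-4 = 0.187 V

0.187 V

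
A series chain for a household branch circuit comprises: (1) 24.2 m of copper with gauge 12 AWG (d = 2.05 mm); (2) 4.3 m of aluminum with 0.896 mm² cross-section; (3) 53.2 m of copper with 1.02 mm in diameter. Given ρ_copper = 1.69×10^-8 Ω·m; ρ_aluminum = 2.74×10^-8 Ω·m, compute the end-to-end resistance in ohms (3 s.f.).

1.36 Ω

Seg 1: A = π(2.05/2 mm)² = π(1.0250e-03 m)² = 3.301e-06 m²
R_1 = (1.69×10^-8)(24.2)/(3.301e-06) = 0.1239 Ω
Seg 2: A = 0.896 mm² = 8.960e-07 m²
R_2 = (2.74×10^-8)(4.3)/(8.960e-07) = 0.1315 Ω
Seg 3: A = π(d/2)² = π(5.1000e-04 m)² = 8.171e-07 m²
R_3 = (1.69×10^-8)(53.2)/(8.171e-07) = 1.1 Ω
R_total = R_1 + R_2 + R_3 = 1.36 Ω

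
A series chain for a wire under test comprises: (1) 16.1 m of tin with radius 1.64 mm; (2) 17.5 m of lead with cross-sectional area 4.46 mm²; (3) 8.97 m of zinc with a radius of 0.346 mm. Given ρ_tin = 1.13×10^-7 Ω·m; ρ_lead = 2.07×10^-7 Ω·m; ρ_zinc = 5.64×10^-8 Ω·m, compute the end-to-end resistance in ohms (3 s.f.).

Seg 1: A = πr² = π(1.6400e-03 m)² = 8.450e-06 m²
R_1 = (1.13×10^-7)(16.1)/(8.450e-06) = 0.2153 Ω
Seg 2: A = 4.46 mm² = 4.460e-06 m²
R_2 = (2.07×10^-7)(17.5)/(4.460e-06) = 0.8122 Ω
Seg 3: A = πr² = π(3.4600e-04 m)² = 3.761e-07 m²
R_3 = (5.64×10^-8)(8.97)/(3.761e-07) = 1.345 Ω
R_total = R_1 + R_2 + R_3 = 2.37 Ω

2.37 Ω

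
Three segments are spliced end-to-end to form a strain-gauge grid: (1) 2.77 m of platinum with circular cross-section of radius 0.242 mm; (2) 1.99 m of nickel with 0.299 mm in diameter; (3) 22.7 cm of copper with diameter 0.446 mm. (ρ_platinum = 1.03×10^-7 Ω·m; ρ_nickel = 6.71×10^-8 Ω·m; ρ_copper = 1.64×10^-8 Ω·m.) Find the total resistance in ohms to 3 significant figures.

Seg 1: A = πr² = π(2.4200e-04 m)² = 1.840e-07 m²
R_1 = (1.03×10^-7)(2.77)/(1.840e-07) = 1.551 Ω
Seg 2: A = π(d/2)² = π(1.4950e-04 m)² = 7.022e-08 m²
R_2 = (6.71×10^-8)(1.99)/(7.022e-08) = 1.902 Ω
Seg 3: A = π(d/2)² = π(2.2300e-04 m)² = 1.562e-07 m²
R_3 = (1.64×10^-8)(0.227)/(1.562e-07) = 0.02383 Ω
R_total = R_1 + R_2 + R_3 = 3.48 Ω

3.48 Ω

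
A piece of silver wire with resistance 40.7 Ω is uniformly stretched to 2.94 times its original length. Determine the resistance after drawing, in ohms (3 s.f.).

Volume constant ⇒ A' = A/k with k = 2.94. R' = ρ(kL)/(A/k) = k²R.
R' = 8.644 × 40.7 = 352 Ω

352 Ω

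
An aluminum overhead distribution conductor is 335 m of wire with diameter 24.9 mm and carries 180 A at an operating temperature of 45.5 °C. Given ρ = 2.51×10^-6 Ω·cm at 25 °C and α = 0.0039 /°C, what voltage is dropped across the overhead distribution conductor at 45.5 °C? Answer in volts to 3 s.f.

3.36 V

ρ = 2.51×10^-6 Ω·cm = 2.51×10^-8 Ω·m
A = π(d/2)² = π(1.2450e-02 m)² = 4.870e-04 m²
R₍25₎ = ρL/A = (2.51×10^-8)(335)/(4.870e-04) = 0.01727 Ω
R₍45.5₎ = R₍25₎(1 + αΔT) = 0.01727 × (1 + 0.0039×20.5) = 0.01865 Ω
V = IR = 180 × 0.01865 = 3.36 V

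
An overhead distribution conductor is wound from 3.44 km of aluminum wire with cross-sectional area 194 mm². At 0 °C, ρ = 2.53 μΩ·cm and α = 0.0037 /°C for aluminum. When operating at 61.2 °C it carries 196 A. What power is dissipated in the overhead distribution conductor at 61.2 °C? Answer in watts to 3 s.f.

ρ = 2.53 μΩ·cm = 2.53×10^-8 Ω·m
A = 194 mm² = 1.940e-04 m²
R₍0₎ = ρL/A = (2.53×10^-8)(3440)/(1.940e-04) = 0.4486 Ω
R₍61.2₎ = R₍0₎(1 + αΔT) = 0.4486 × (1 + 0.0037×61.2) = 0.5502 Ω
P = I²R = (196)² × 0.5502 = 21100 W

21100 W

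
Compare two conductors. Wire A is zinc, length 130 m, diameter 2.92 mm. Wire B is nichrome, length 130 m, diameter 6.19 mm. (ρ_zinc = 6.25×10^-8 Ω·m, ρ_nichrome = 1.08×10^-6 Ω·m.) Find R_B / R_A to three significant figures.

3.85

R ∝ ρL/d², so R_B/R_A = (ρ_B/ρ_A) × (d_A/d_B)²
= (1.08×10^-6/6.25×10^-8) × (2.92/6.19)² = 3.85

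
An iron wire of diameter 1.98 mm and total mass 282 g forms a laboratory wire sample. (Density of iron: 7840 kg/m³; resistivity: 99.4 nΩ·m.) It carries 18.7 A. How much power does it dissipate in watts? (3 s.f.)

ρ = 99.4 nΩ·m = 9.94×10^-8 Ω·m
A = π(d/2)² = π(9.9000e-04 m)² = 3.0791e-06 m²
L = m/(density·A) = 0.282/(7840×3.0791e-06) = 11.68 m
R = ρL/A = (9.94×10^-8)(11.68)/(3.0791e-06) = 0.3771 Ω
P = I²R = (18.7)² × 0.3771 = 132 W

132 W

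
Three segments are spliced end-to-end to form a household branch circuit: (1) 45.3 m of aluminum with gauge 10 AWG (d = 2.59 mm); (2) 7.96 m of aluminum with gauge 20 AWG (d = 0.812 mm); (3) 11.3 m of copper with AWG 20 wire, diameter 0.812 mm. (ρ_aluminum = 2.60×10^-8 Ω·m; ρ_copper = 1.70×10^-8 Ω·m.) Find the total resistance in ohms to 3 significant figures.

0.994 Ω

Seg 1: A = π(2.59/2 mm)² = π(1.2950e-03 m)² = 5.269e-06 m²
R_1 = (2.60×10^-8)(45.3)/(5.269e-06) = 0.2236 Ω
Seg 2: A = π(0.812/2 mm)² = π(4.0600e-04 m)² = 5.178e-07 m²
R_2 = (2.60×10^-8)(7.96)/(5.178e-07) = 0.3997 Ω
Seg 3: A = π(0.812/2 mm)² = π(4.0600e-04 m)² = 5.178e-07 m²
R_3 = (1.70×10^-8)(11.3)/(5.178e-07) = 0.371 Ω
R_total = R_1 + R_2 + R_3 = 0.994 Ω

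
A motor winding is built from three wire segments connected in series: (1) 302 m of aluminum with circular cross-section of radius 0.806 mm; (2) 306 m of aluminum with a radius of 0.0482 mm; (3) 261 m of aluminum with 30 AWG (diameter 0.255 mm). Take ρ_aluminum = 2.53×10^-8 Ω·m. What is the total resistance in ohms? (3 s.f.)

Seg 1: A = πr² = π(8.0600e-04 m)² = 2.041e-06 m²
R_1 = (2.53×10^-8)(302)/(2.041e-06) = 3.744 Ω
Seg 2: A = πr² = π(4.8200e-05 m)² = 7.299e-09 m²
R_2 = (2.53×10^-8)(306)/(7.299e-09) = 1061 Ω
Seg 3: A = π(0.255/2 mm)² = π(1.2750e-04 m)² = 5.107e-08 m²
R_3 = (2.53×10^-8)(261)/(5.107e-08) = 129.3 Ω
R_total = R_1 + R_2 + R_3 = 1190 Ω

1190 Ω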